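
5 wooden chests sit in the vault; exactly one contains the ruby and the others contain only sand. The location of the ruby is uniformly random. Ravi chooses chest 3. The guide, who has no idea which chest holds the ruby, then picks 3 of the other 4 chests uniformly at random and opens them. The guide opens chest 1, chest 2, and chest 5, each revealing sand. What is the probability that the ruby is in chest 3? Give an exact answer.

1/2

Apply Bayes' rule, conditioning on where the ruby actually is.
If it is in any of chests 1, 2, and 5 (prior 1/5 each): that chest was opened and seen not to hold the prize — ruled out; weight (1/5)·0 = 0 each.
If it is in either of chests 3 and 4 (prior 1/5 each): the guide picks exactly this set with probability 1/4 regardless, and none is the prize; weight (1/5)·(1/4) = 1/20 each.
The weights sum to 1/10.
So P(the ruby in chest 3 | the guide opened chest 1, chest 2, and chest 5) = (1/20) / (1/10) = 1/2.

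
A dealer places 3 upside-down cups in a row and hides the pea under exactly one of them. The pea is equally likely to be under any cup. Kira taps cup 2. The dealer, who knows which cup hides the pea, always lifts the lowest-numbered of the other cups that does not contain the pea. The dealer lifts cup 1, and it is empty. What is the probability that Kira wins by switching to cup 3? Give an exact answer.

1/2

Consider each possible location of the pea in turn.
If it is under cup 1 (prior 1/3): the dealer opened cup 1, so this case is ruled out; weight (1/3)·0 = 0.
If it is under either of cups 2 and 3 (prior 1/3 each): cup 1 is the lowest-numbered option available, probability 1; weight (1/3)·1 = 1/3 each.
The weights sum to 2/3.
So P(the pea under cup 3 | the dealer opened cup 1) = (1/3) / (2/3) = 1/2.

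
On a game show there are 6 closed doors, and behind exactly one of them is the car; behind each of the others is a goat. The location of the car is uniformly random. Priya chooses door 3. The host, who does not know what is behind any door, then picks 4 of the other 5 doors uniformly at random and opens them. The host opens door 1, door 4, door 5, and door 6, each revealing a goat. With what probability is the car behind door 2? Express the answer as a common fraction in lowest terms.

1/2

Because the host chose which doors to open without knowing where the car is, the choice is independent of the prize location. Learning that none of the 4 opened doors holds the car simply rules out those 4 locations and leaves the remaining 2 doors still equally likely by symmetry.
So P(the car behind door 2) = 1/2.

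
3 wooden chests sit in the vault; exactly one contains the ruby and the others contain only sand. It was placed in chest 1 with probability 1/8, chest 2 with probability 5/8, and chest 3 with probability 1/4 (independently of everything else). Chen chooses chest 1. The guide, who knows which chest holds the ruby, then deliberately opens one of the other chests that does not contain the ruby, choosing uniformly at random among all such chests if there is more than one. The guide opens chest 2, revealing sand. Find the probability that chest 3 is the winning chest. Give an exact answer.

4/5

Apply Bayes' rule, conditioning on where the ruby actually is.
If it is in chest 1 (prior 1/8): the guide has 2 equally likely choices, so probability 1/2; weight (1/8)·(1/2) = 1/16.
If it is in chest 2 (prior 5/8): the guide opened chest 2, so this case is ruled out; weight (5/8)·0 = 0.
If it is in chest 3 (prior 1/4): the guide has no choice, probability 1; weight (1/4)·1 = 1/4.
The weights sum to 5/16.
So P(the ruby in chest 3 | the guide opened chest 2) = (1/4) / (5/16) = 4/5.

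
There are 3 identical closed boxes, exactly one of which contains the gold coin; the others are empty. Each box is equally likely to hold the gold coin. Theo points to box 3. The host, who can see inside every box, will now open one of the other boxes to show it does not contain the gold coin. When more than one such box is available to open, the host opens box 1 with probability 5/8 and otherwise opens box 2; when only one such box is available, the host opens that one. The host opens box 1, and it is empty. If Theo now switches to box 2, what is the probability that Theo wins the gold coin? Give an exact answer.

8/13

Condition on the true location of the gold coin.
If it is in box 1 (prior 1/3): the host opened box 1, so this case is ruled out; weight (1/3)·0 = 0.
If it is in box 2 (prior 1/3): only box 1 is available, probability 1; weight (1/3)·1 = 1/3.
If it is in box 3 (prior 1/3): box 1 is available, opened with probability 5/8; weight (1/3)·(5/8) = 5/24.
The weights sum to 13/24.
So P(the gold coin in box 2 | the host opened box 1) = (1/3) / (13/24) = 8/13.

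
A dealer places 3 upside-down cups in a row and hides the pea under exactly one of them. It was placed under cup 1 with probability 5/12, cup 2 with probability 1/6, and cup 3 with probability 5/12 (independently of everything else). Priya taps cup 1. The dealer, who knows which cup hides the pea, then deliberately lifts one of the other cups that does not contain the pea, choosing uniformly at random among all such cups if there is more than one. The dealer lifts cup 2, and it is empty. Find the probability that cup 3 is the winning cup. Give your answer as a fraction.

2/3

Apply Bayes' rule, conditioning on where the pea actually is.
If it is under cup 1 (prior 5/12): the dealer has 2 equally likely choices, so probability 1/2; weight (5/12)·(1/2) = 5/24.
If it is under cup 2 (prior 1/6): the dealer opened cup 2, so this case is ruled out; weight (1/6)·0 = 0.
If it is under cup 3 (prior 5/12): the dealer has no choice, probability 1; weight (5/12)·1 = 5/12.
The weights sum to 5/8.
So P(the pea under cup 3 | the dealer opened cup 2) = (5/12) / (5/8) = 2/3.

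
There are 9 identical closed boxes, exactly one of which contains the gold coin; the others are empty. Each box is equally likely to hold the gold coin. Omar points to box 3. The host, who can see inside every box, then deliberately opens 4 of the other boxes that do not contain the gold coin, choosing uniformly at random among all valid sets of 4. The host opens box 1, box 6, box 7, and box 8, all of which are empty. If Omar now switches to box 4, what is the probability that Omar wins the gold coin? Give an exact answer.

Apply Bayes' rule, conditioning on where the gold coin actually is.
If it is in any of boxes 1, 6, 7, and 8 (prior 1/9 each): that box was opened and seen not to hold the prize — ruled out; weight (1/9)·0 = 0 each.
If it is in any of boxes 2, 4, 5, and 9 (prior 1/9 each): the host has 35 equally likely choices, so probability 1/35; weight (1/9)·(1/35) = 1/315 each.
If it is in box 3 (prior 1/9): the host has 70 equally likely choices, so probability 1/70; weight (1/9)·(1/70) = 1/630.
The weights sum to 1/70.
So P(the gold coin in box 4 | the host opened box 1, box 6, box 7, and box 8) = (1/315) / (1/70) = 2/9.

2/9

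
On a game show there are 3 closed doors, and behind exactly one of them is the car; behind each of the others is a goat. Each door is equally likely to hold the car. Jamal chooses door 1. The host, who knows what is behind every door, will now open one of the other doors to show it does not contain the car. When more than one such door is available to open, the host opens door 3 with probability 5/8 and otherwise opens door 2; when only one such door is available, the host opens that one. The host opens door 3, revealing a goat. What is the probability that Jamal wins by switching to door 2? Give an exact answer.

Condition on the true location of the car.
If it is behind door 1 (prior 1/3): door 3 is available, opened with probability 5/8; weight (1/3)·(5/8) = 5/24.
If it is behind door 2 (prior 1/3): only door 3 is available, probability 1; weight (1/3)·1 = 1/3.
If it is behind door 3 (prior 1/3): the host opened door 3, so this case is ruled out; weight (1/3)·0 = 0.
The weights sum to 13/24.
So P(the car behind door 2 | the host opened door 3) = (1/3) / (13/24) = 8/13.

8/13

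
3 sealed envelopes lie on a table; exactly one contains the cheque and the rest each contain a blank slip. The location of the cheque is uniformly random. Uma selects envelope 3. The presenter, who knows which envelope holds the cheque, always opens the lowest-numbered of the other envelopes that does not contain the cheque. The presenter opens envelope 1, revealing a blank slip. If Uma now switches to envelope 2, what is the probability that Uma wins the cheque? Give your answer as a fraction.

Condition on the true location of the cheque.
If it is in envelope 1 (prior 1/3): the presenter opened envelope 1, so this case is ruled out; weight (1/3)·0 = 0.
If it is in either of envelopes 2 and 3 (prior 1/3 each): envelope 1 is the lowest-numbered option available, probability 1; weight (1/3)·1 = 1/3 each.
The weights sum to 2/3.
So P(the cheque in envelope 2 | the presenter opened envelope 1) = (1/3) / (2/3) = 1/2.

1/2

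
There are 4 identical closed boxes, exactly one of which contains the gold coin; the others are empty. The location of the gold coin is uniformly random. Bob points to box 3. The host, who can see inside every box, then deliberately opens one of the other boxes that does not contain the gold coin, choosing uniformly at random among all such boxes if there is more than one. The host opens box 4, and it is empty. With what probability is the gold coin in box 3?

Apply Bayes' rule, conditioning on where the gold coin actually is.
If it is in either of boxes 1 and 2 (prior 1/4 each): the host has 2 equally likely choices, so probability 1/2; weight (1/4)·(1/2) = 1/8 each.
If it is in box 3 (prior 1/4): the host has 3 equally likely choices, so probability 1/3; weight (1/4)·(1/3) = 1/12.
If it is in box 4 (prior 1/4): the host opened box 4, so this case is ruled out; weight (1/4)·0 = 0.
The weights sum to 1/3.
So P(the gold coin in box 3 | the host opened box 4) = (1/12) / (1/3) = 1/4.

1/4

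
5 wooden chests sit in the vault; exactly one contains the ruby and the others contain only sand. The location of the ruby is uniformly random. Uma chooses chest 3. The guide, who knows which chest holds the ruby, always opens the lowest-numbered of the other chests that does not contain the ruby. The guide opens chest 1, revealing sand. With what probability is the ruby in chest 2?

1/4

Apply Bayes' rule, conditioning on where the ruby actually is.
If it is in chest 1 (prior 1/5): the guide opened chest 1, so this case is ruled out; weight (1/5)·0 = 0.
If it is in any of chests 2, 3, 4, and 5 (prior 1/5 each): chest 1 is the lowest-numbered option available, probability 1; weight (1/5)·1 = 1/5 each.
The weights sum to 4/5.
So P(the ruby in chest 2 | the guide opened chest 1) = (1/5) / (4/5) = 1/4.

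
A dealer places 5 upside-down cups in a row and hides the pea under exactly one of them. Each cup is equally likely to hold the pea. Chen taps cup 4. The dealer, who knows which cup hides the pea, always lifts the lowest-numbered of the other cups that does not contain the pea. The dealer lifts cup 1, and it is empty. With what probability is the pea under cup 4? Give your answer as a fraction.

1/4

Consider each possible location of the pea in turn.
If it is under cup 1 (prior 1/5): the dealer opened cup 1, so this case is ruled out; weight (1/5)·0 = 0.
If it is under any of cups 2, 3, 4, and 5 (prior 1/5 each): cup 1 is the lowest-numbered option available, probability 1; weight (1/5)·1 = 1/5 each.
The weights sum to 4/5.
So P(the pea under cup 4 | the dealer opened cup 1) = (1/5) / (4/5) = 1/4.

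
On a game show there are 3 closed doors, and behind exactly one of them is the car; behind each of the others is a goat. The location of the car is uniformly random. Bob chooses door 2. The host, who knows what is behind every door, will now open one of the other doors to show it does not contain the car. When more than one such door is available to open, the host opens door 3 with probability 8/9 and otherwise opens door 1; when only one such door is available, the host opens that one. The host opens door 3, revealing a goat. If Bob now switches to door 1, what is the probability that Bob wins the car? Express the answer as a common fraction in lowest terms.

9/17

Apply Bayes' rule, conditioning on where the car actually is.
If it is behind door 1 (prior 1/3): only door 3 is available, probability 1; weight (1/3)·1 = 1/3.
If it is behind door 2 (prior 1/3): door 3 is available, opened with probability 8/9; weight (1/3)·(8/9) = 8/27.
If it is behind door 3 (prior 1/3): the host opened door 3, so this case is ruled out; weight (1/3)·0 = 0.
The weights sum to 17/27.
So P(the car behind door 1 | the host opened door 3) = (1/3) / (17/27) = 9/17.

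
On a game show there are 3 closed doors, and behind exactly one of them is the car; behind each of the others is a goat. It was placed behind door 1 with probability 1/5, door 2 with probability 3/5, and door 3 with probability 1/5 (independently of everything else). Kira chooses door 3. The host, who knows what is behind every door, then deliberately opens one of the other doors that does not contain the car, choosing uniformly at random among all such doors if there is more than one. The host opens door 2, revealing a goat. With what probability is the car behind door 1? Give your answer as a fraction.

Condition on the true location of the car.
If it is behind door 1 (prior 1/5): the host has no choice, probability 1; weight (1/5)·1 = 1/5.
If it is behind door 2 (prior 3/5): the host opened door 2, so this case is ruled out; weight (3/5)·0 = 0.
If it is behind door 3 (prior 1/5): the host has 2 equally likely choices, so probability 1/2; weight (1/5)·(1/2) = 1/10.
The weights sum to 3/10.
So P(the car behind door 1 | the host opened door 2) = (1/5) / (3/10) = 2/3.

2/3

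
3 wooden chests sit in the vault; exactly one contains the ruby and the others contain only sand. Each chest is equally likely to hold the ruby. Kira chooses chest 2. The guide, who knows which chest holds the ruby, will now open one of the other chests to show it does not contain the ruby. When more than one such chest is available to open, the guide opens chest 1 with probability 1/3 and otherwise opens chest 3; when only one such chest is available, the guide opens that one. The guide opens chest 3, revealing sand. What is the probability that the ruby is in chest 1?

Condition on the true location of the ruby.
If it is in chest 1 (prior 1/3): only chest 3 is available, probability 1; weight (1/3)·1 = 1/3.
If it is in chest 2 (prior 1/3): chest 1 is available but not opened, probability 2/3; weight (1/3)·(2/3) = 2/9.
If it is in chest 3 (prior 1/3): the guide opened chest 3, so this case is ruled out; weight (1/3)·0 = 0.
The weights sum to 5/9.
So P(the ruby in chest 1 | the guide opened chest 3) = (1/3) / (5/9) = 3/5.

3/5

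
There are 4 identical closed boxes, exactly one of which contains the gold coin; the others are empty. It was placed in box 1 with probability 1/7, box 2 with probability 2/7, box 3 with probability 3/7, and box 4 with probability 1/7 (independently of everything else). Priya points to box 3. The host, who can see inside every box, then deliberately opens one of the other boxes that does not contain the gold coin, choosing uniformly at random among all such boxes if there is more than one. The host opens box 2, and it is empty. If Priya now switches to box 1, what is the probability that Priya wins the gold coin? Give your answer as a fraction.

Consider each possible location of the gold coin in turn.
If it is in either of boxes 1 and 4 (prior 1/7 each): the host has 2 equally likely choices, so probability 1/2; weight (1/7)·(1/2) = 1/14 each.
If it is in box 2 (prior 2/7): the host opened box 2, so this case is ruled out; weight (2/7)·0 = 0.
If it is in box 3 (prior 3/7): the host has 3 equally likely choices, so probability 1/3; weight (3/7)·(1/3) = 1/7.
The weights sum to 2/7.
So P(the gold coin in box 1 | the host opened box 2) = (1/14) / (2/7) = 1/4.

1/4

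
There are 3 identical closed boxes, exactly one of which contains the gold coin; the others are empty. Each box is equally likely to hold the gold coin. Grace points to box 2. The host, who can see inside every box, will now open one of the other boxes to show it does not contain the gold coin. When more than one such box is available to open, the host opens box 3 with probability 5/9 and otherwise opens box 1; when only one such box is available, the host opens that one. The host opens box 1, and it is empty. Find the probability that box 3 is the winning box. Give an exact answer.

9/13

Apply Bayes' rule, conditioning on where the gold coin actually is.
If it is in box 1 (prior 1/3): the host opened box 1, so this case is ruled out; weight (1/3)·0 = 0.
If it is in box 2 (prior 1/3): box 3 is available but not opened, probability 4/9; weight (1/3)·(4/9) = 4/27.
If it is in box 3 (prior 1/3): only box 1 is available, probability 1; weight (1/3)·1 = 1/3.
The weights sum to 13/27.
So P(the gold coin in box 3 | the host opened box 1) = (1/3) / (13/27) = 9/13.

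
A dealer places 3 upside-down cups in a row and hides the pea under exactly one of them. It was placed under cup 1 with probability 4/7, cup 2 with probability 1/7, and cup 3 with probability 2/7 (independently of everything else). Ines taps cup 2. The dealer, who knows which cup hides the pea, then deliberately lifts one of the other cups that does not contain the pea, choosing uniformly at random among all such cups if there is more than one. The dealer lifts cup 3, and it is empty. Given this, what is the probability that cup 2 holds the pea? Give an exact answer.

Apply Bayes' rule, conditioning on where the pea actually is.
If it is under cup 1 (prior 4/7): the dealer has no choice, probability 1; weight (4/7)·1 = 4/7.
If it is under cup 2 (prior 1/7): the dealer has 2 equally likely choices, so probability 1/2; weight (1/7)·(1/2) = 1/14.
If it is under cup 3 (prior 2/7): the dealer opened cup 3, so this case is ruled out; weight (2/7)·0 = 0.
The weights sum to 9/14.
So P(the pea under cup 2 | the dealer opened cup 3) = (1/14) / (9/14) = 1/9.

1/9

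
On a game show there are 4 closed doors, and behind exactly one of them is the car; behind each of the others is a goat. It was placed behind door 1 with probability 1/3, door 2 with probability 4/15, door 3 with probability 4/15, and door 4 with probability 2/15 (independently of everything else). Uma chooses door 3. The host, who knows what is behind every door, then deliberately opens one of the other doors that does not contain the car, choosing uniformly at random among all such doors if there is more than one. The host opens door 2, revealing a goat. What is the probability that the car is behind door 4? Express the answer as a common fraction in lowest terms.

Consider each possible location of the car in turn.
If it is behind door 1 (prior 1/3): the host has 2 equally likely choices, so probability 1/2; weight (1/3)·(1/2) = 1/6.
If it is behind door 2 (prior 4/15): the host opened door 2, so this case is ruled out; weight (4/15)·0 = 0.
If it is behind door 3 (prior 4/15): the host has 3 equally likely choices, so probability 1/3; weight (4/15)·(1/3) = 4/45.
If it is behind door 4 (prior 2/15): the host has 2 equally likely choices, so probability 1/2; weight (2/15)·(1/2) = 1/15.
The weights sum to 29/90.
So P(the car behind door 4 | the host opened door 2) = (1/15) / (29/90) = 6/29.

6/29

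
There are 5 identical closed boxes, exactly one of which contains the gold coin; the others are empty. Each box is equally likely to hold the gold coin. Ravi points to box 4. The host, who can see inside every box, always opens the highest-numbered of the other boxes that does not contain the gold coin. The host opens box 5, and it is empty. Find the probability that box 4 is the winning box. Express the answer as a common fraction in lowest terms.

1/4

Consider each possible location of the gold coin in turn.
If it is in any of boxes 1, 2, 3, and 4 (prior 1/5 each): box 5 is the highest-numbered option available, probability 1; weight (1/5)·1 = 1/5 each.
If it is in box 5 (prior 1/5): the host opened box 5, so this case is ruled out; weight (1/5)·0 = 0.
The weights sum to 4/5.
So P(the gold coin in box 4 | the host opened box 5) = (1/5) / (4/5) = 1/4.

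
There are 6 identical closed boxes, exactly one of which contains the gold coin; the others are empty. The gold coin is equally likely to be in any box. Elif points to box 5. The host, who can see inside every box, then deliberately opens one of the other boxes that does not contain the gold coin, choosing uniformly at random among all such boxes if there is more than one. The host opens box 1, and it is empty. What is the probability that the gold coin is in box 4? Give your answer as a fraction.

5/24

Condition on the true location of the gold coin.
If it is in box 1 (prior 1/6): the host opened box 1, so this case is ruled out; weight (1/6)·0 = 0.
If it is in any of boxes 2, 3, 4, and 6 (prior 1/6 each): the host has 4 equally likely choices, so probability 1/4; weight (1/6)·(1/4) = 1/24 each.
If it is in box 5 (prior 1/6): the host has 5 equally likely choices, so probability 1/5; weight (1/6)·(1/5) = 1/30.
The weights sum to 1/5.
So P(the gold coin in box 4 | the host opened box 1) = (1/24) / (1/5) = 5/24.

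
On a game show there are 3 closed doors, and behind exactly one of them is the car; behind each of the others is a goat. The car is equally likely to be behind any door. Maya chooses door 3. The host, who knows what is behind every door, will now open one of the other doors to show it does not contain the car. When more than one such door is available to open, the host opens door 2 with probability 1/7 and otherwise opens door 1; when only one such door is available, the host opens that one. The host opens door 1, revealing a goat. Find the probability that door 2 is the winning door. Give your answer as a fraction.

7/13

Apply Bayes' rule, conditioning on where the car actually is.
If it is behind door 1 (prior 1/3): the host opened door 1, so this case is ruled out; weight (1/3)·0 = 0.
If it is behind door 2 (prior 1/3): only door 1 is available, probability 1; weight (1/3)·1 = 1/3.
If it is behind door 3 (prior 1/3): door 2 is available but not opened, probability 6/7; weight (1/3)·(6/7) = 2/7.
The weights sum to 13/21.
So P(the car behind door 2 | the host opened door 1) = (1/3) / (13/21) = 7/13.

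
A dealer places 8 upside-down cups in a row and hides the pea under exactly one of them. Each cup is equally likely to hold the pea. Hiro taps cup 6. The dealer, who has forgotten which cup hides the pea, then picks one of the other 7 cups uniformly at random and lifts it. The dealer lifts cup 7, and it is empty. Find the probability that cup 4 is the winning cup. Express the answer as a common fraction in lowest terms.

Condition on the true location of the pea.
If it is under any of cups 1, 2, 3, 4, 5, 6, and 8 (prior 1/8 each): the dealer picks cup 7 with probability 1/7 regardless, and it is not the prize; weight (1/8)·(1/7) = 1/56 each.
If it is under cup 7 (prior 1/8): the dealer opened cup 7, so this case is ruled out; weight (1/8)·0 = 0.
The weights sum to 1/8.
So P(the pea under cup 4 | the dealer opened cup 7) = (1/56) / (1/8) = 1/7.

1/7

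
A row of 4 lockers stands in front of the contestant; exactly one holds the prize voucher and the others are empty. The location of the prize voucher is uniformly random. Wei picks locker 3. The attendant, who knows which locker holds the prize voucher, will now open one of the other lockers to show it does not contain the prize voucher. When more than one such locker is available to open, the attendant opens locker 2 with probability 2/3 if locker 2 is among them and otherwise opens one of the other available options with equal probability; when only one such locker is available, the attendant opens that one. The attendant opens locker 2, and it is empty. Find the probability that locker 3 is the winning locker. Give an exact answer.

1/3

Condition on the true location of the prize voucher.
If it is in any of lockers 1, 3, and 4 (prior 1/4 each): locker 2 is available, opened with probability 2/3; weight (1/4)·(2/3) = 1/6 each.
If it is in locker 2 (prior 1/4): the attendant opened locker 2, so this case is ruled out; weight (1/4)·0 = 0.
The weights sum to 1/2.
So P(the prize voucher in locker 3 | the attendant opened locker 2) = (1/6) / (1/2) = 1/3.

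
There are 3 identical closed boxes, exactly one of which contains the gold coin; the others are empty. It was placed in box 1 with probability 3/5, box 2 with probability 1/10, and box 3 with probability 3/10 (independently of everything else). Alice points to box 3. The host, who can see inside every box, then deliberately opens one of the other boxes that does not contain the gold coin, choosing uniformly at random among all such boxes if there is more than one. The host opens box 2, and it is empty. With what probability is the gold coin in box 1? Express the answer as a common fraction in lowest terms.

4/5

Apply Bayes' rule, conditioning on where the gold coin actually is.
If it is in box 1 (prior 3/5): the host has no choice, probability 1; weight (3/5)·1 = 3/5.
If it is in box 2 (prior 1/10): the host opened box 2, so this case is ruled out; weight (1/10)·0 = 0.
If it is in box 3 (prior 3/10): the host has 2 equally likely choices, so probability 1/2; weight (3/10)·(1/2) = 3/20.
The weights sum to 3/4.
So P(the gold coin in box 1 | the host opened box 2) = (3/5) / (3/4) = 4/5.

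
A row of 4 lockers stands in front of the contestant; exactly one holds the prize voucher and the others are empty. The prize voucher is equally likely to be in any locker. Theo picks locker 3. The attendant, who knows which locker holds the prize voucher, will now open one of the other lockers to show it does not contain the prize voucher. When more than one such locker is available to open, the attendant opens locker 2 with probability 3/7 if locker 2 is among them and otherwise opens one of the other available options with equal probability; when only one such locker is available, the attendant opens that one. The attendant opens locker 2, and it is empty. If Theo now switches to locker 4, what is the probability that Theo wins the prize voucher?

Condition on the true location of the prize voucher.
If it is in any of lockers 1, 3, and 4 (prior 1/4 each): locker 2 is available, opened with probability 3/7; weight (1/4)·(3/7) = 3/28 each.
If it is in locker 2 (prior 1/4): the attendant opened locker 2, so this case is ruled out; weight (1/4)·0 = 0.
The weights sum to 9/28.
So P(the prize voucher in locker 4 | the attendant opened locker 2) = (3/28) / (9/28) = 1/3.

1/3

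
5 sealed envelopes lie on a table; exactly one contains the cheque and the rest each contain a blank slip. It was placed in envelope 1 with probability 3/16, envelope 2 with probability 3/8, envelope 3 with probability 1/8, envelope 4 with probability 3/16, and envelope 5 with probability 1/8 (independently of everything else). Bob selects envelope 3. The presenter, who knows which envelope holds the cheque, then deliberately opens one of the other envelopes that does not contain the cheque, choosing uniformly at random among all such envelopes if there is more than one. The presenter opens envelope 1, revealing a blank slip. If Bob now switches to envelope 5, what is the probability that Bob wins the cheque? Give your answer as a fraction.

Condition on the true location of the cheque.
If it is in envelope 1 (prior 3/16): the presenter opened envelope 1, so this case is ruled out; weight (3/16)·0 = 0.
If it is in envelope 2 (prior 3/8): the presenter has 3 equally likely choices, so probability 1/3; weight (3/8)·(1/3) = 1/8.
If it is in envelope 3 (prior 1/8): the presenter has 4 equally likely choices, so probability 1/4; weight (1/8)·(1/4) = 1/32.
If it is in envelope 4 (prior 3/16): the presenter has 3 equally likely choices, so probability 1/3; weight (3/16)·(1/3) = 1/16.
If it is in envelope 5 (prior 1/8): the presenter has 3 equally likely choices, so probability 1/3; weight (1/8)·(1/3) = 1/24.
The weights sum to 25/96.
So P(the cheque in envelope 5 | the presenter opened envelope 1) = (1/24) / (25/96) = 4/25.

4/25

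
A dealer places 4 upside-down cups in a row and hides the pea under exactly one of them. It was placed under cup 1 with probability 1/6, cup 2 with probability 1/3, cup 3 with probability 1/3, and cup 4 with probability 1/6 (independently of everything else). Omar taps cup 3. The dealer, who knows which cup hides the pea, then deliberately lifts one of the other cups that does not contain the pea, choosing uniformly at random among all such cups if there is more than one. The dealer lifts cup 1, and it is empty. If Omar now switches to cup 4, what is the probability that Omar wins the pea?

Apply Bayes' rule, conditioning on where the pea actually is.
If it is under cup 1 (prior 1/6): the dealer opened cup 1, so this case is ruled out; weight (1/6)·0 = 0.
If it is under cup 2 (prior 1/3): the dealer has 2 equally likely choices, so probability 1/2; weight (1/3)·(1/2) = 1/6.
If it is under cup 3 (prior 1/3): the dealer has 3 equally likely choices, so probability 1/3; weight (1/3)·(1/3) = 1/9.
If it is under cup 4 (prior 1/6): the dealer has 2 equally likely choices, so probability 1/2; weight (1/6)·(1/2) = 1/12.
The weights sum to 13/36.
So P(the pea under cup 4 | the dealer opened cup 1) = (1/12) / (13/36) = 3/13.

3/13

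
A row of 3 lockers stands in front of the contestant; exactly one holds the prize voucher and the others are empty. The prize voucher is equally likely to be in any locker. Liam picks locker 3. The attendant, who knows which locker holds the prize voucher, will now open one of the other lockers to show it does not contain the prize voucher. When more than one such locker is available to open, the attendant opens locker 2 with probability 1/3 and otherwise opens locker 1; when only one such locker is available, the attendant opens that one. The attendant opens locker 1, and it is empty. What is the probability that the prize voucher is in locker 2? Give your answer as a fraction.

Consider each possible location of the prize voucher in turn.
If it is in locker 1 (prior 1/3): the attendant opened locker 1, so this case is ruled out; weight (1/3)·0 = 0.
If it is in locker 2 (prior 1/3): only locker 1 is available, probability 1; weight (1/3)·1 = 1/3.
If it is in locker 3 (prior 1/3): locker 2 is available but not opened, probability 2/3; weight (1/3)·(2/3) = 2/9.
The weights sum to 5/9.
So P(the prize voucher in locker 2 | the attendant opened locker 1) = (1/3) / (5/9) = 3/5.

3/5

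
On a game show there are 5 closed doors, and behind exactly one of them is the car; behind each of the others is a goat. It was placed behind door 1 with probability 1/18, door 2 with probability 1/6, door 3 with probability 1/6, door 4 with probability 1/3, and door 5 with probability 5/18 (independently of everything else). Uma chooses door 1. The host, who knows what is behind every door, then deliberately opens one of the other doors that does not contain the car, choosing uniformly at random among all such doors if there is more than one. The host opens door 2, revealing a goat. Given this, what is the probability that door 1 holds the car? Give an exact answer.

Apply Bayes' rule, conditioning on where the car actually is.
If it is behind door 1 (prior 1/18): the host has 4 equally likely choices, so probability 1/4; weight (1/18)·(1/4) = 1/72.
If it is behind door 2 (prior 1/6): the host opened door 2, so this case is ruled out; weight (1/6)·0 = 0.
If it is behind door 3 (prior 1/6): the host has 3 equally likely choices, so probability 1/3; weight (1/6)·(1/3) = 1/18.
If it is behind door 4 (prior 1/3): the host has 3 equally likely choices, so probability 1/3; weight (1/3)·(1/3) = 1/9.
If it is behind door 5 (prior 5/18): the host has 3 equally likely choices, so probability 1/3; weight (5/18)·(1/3) = 5/54.
The weights sum to 59/216.
So P(the car behind door 1 | the host opened door 2) = (1/72) / (59/216) = 3/59.

3/59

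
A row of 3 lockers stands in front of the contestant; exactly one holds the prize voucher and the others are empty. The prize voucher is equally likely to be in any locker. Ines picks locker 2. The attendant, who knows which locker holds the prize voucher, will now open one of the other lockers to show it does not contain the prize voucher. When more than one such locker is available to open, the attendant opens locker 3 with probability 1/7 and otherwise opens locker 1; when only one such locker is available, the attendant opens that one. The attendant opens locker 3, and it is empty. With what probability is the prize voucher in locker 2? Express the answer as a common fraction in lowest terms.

Condition on the true location of the prize voucher.
If it is in locker 1 (prior 1/3): only locker 3 is available, probability 1; weight (1/3)·1 = 1/3.
If it is in locker 2 (prior 1/3): locker 3 is available, opened with probability 1/7; weight (1/3)·(1/7) = 1/21.
If it is in locker 3 (prior 1/3): the attendant opened locker 3, so this case is ruled out; weight (1/3)·0 = 0.
The weights sum to 8/21.
So P(the prize voucher in locker 2 | the attendant opened locker 3) = (1/21) / (8/21) = 1/8.

1/8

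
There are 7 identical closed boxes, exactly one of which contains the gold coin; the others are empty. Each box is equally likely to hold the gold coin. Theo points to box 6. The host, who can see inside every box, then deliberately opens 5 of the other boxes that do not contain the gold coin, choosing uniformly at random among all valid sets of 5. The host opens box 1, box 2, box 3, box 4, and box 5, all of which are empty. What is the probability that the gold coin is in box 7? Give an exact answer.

6/7

Condition on the true location of the gold coin.
If it is in any of boxes 1, 2, 3, 4, and 5 (prior 1/7 each): that box was opened and seen not to hold the prize — ruled out; weight (1/7)·0 = 0 each.
If it is in box 6 (prior 1/7): the host has 6 equally likely choices, so probability 1/6; weight (1/7)·(1/6) = 1/42.
If it is in box 7 (prior 1/7): the host has no choice, probability 1; weight (1/7)·1 = 1/7.
The weights sum to 1/6.
So P(the gold coin in box 7 | the host opened box 1, box 2, box 3, box 4, and box 5) = (1/7) / (1/6) = 6/7.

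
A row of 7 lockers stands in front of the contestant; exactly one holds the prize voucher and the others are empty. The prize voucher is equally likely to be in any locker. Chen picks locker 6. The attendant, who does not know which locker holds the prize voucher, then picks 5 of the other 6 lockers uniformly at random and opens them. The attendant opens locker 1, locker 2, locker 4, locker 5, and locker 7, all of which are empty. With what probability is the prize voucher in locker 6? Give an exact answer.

Because the attendant chose which lockers to open without knowing where the prize voucher is, the choice is independent of the prize location. Learning that none of the 5 opened lockers holds the prize voucher simply rules out those 5 locations and leaves the remaining 2 lockers still equally likely by symmetry.
So P(the prize voucher in locker 6) = 1/2.

1/2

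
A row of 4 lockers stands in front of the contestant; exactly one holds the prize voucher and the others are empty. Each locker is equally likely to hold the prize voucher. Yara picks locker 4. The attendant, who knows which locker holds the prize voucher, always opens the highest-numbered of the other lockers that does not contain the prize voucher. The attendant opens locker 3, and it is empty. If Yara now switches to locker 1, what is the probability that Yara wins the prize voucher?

1/3

Condition on the true location of the prize voucher.
If it is in any of lockers 1, 2, and 4 (prior 1/4 each): locker 3 is the highest-numbered option available, probability 1; weight (1/4)·1 = 1/4 each.
If it is in locker 3 (prior 1/4): the attendant opened locker 3, so this case is ruled out; weight (1/4)·0 = 0.
The weights sum to 3/4.
So P(the prize voucher in locker 1 | the attendant opened locker 3) = (1/4) / (3/4) = 1/3.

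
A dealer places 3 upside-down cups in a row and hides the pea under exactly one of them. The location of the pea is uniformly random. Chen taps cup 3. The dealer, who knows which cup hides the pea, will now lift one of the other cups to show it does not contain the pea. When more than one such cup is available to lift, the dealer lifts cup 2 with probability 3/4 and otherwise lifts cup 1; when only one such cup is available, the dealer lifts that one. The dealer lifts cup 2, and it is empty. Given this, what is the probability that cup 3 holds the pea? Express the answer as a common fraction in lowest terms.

Consider each possible location of the pea in turn.
If it is under cup 1 (prior 1/3): only cup 2 is available, probability 1; weight (1/3)·1 = 1/3.
If it is under cup 2 (prior 1/3): the dealer opened cup 2, so this case is ruled out; weight (1/3)·0 = 0.
If it is under cup 3 (prior 1/3): cup 2 is available, opened with probability 3/4; weight (1/3)·(3/4) = 1/4.
The weights sum to 7/12.
So P(the pea under cup 3 | the dealer opened cup 2) = (1/4) / (7/12) = 3/7.

3/7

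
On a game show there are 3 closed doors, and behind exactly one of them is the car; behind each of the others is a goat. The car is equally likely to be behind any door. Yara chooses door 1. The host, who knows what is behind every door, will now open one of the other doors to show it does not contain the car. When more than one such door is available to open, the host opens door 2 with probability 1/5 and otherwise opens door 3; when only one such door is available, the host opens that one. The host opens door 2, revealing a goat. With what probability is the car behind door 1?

1/6

Apply Bayes' rule, conditioning on where the car actually is.
If it is behind door 1 (prior 1/3): door 2 is available, opened with probability 1/5; weight (1/3)·(1/5) = 1/15.
If it is behind door 2 (prior 1/3): the host opened door 2, so this case is ruled out; weight (1/3)·0 = 0.
If it is behind door 3 (prior 1/3): only door 2 is available, probability 1; weight (1/3)·1 = 1/3.
The weights sum to 2/5.
So P(the car behind door 1 | the host opened door 2) = (1/15) / (2/5) = 1/6.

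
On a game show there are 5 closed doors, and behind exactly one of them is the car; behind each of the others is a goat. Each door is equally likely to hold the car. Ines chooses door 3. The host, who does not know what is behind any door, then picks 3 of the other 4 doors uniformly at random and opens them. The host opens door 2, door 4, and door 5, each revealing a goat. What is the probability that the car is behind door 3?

Consider each possible location of the car in turn.
If it is behind either of doors 1 and 3 (prior 1/5 each): the host picks exactly this set with probability 1/4 regardless, and none is the prize; weight (1/5)·(1/4) = 1/20 each.
If it is behind any of doors 2, 4, and 5 (prior 1/5 each): that door was opened and seen not to hold the prize — ruled out; weight (1/5)·0 = 0 each.
The weights sum to 1/10.
So P(the car behind door 3 | the host opened door 2, door 4, and door 5) = (1/20) / (1/10) = 1/2.

1/2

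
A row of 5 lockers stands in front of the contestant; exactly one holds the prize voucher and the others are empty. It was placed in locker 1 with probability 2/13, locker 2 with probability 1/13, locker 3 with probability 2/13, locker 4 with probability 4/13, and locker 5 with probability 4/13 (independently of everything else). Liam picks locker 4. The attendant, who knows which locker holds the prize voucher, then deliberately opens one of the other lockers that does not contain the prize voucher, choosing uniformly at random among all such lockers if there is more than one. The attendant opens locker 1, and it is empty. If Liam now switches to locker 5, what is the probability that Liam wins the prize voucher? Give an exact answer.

2/5

Condition on the true location of the prize voucher.
If it is in locker 1 (prior 2/13): the attendant opened locker 1, so this case is ruled out; weight (2/13)·0 = 0.
If it is in locker 2 (prior 1/13): the attendant has 3 equally likely choices, so probability 1/3; weight (1/13)·(1/3) = 1/39.
If it is in locker 3 (prior 2/13): the attendant has 3 equally likely choices, so probability 1/3; weight (2/13)·(1/3) = 2/39.
If it is in locker 4 (prior 4/13): the attendant has 4 equally likely choices, so probability 1/4; weight (4/13)·(1/4) = 1/13.
If it is in locker 5 (prior 4/13): the attendant has 3 equally likely choices, so probability 1/3; weight (4/13)·(1/3) = 4/39.
The weights sum to 10/39.
So P(the prize voucher in locker 5 | the attendant opened locker 1) = (4/39) / (10/39) = 2/5.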